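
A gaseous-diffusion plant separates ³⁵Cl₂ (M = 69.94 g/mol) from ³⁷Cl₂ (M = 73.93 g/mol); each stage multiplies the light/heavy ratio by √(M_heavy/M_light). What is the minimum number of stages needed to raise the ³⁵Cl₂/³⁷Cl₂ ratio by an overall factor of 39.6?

With α = √(73.93/69.94) per stage, ln α = ½ ln(1.05705) = 0.02774.
Need α^N ≥ 39.6 ⇒ N ≥ ln(39.6) / ln α = 3.679 / 0.02774 = 132.62.
Rounding up, N = 133 stages.

133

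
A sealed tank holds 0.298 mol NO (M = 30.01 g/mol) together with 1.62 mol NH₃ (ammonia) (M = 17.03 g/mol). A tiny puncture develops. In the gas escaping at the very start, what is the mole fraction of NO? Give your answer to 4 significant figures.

Effusion rate of each component ∝ n_i/√M_i (partial pressure × 1/√M).
So x_NO in the escaping gas = (n_NO/√M_NO) / Σ(n_i/√M_i)
= (0.298/√30.01) / (0.298/√30.01 + 1.62/√17.03) = 0.05440/(0.05440 + 0.3926) = 0.1217.

0.1217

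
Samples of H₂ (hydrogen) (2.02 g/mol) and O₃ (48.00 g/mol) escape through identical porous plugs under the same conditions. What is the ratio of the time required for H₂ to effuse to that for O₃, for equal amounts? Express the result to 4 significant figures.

0.2051

Using Graham's law: t_H₂/t_O₃ = √(M_H₂/M_O₃) = √(2.02/48.00) = √0.04208 = 0.2051.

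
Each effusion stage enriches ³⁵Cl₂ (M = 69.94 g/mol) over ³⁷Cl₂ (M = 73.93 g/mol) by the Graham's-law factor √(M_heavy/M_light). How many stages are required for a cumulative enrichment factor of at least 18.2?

Per stage α = (73.93/69.94)^(1/2) = 1.05705^0.5, giving ln α = 0.02774.
Need α^N ≥ 18.2 ⇒ N ≥ ln(18.2) / ln α = 2.901 / 0.02774 = 104.59.
So at least 105 stages are needed.

105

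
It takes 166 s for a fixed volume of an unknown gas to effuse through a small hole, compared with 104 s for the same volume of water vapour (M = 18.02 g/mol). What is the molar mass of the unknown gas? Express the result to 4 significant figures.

45.91 g/mol

Since effusion rate ∝ 1/√M, t_X/t_H₂O = √(M_X/M_H₂O).
166/104 = 1.596 = √(M_X/18.02)
M_X = 18.02 × 1.596² = 18.02 × 2.548 = 45.91 g/mol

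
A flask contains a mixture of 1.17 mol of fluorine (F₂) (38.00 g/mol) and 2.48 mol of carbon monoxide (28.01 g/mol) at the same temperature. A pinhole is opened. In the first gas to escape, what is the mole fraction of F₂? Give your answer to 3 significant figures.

0.288

Each component's effusion rate ∝ (its partial pressure)·(1/√M) ∝ n_i/√M_i.
x_F₂(eff) = (n_F₂/√M_F₂) / (n_F₂/√M_F₂ + n_CO/√M_CO)
= (1.17/√38.00) / (1.17/√38.00 + 2.48/√28.01) = 0.1898/(0.1898 + 0.4686) = 0.288.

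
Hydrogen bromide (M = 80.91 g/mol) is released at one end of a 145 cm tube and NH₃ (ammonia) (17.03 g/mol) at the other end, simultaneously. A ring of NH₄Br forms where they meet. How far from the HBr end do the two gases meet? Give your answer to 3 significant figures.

Graham's law gives d_HBr/d_NH₃ = rate_HBr/rate_NH₃ = √(M_NH₃/M_HBr) = √(17.03/80.91) = 0.4588.
With d_HBr + d_NH₃ = 145 cm, d_NH₃ = 145/(1 + 0.4588) = 99.40 cm.
d_HBr = 145 − 99.40 = 45.6 cm.

45.6 cm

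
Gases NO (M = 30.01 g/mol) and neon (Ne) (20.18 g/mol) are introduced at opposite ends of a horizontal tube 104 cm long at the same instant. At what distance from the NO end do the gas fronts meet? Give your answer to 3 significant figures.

The fronts meet when d_NO + d_Ne = L with d_NO/d_Ne = √(M_Ne/M_NO) (Graham's law). Here √(M_Ne/M_NO) = √(20.18/30.01) = 0.8200.
With d_NO + d_Ne = 104 cm, d_Ne = 104/(1 + 0.8200) = 57.14 cm.
d_NO = 104 − 57.14 = 46.9 cm.

46.9 cm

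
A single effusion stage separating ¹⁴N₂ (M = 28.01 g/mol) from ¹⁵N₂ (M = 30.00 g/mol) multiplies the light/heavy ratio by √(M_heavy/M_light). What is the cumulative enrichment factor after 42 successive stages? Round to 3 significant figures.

Overall factor = α^42 with α = √(30.00/28.01), i.e. (30.00/28.01)^(42/2).
= 1.07105^21 = 4.23.

4.23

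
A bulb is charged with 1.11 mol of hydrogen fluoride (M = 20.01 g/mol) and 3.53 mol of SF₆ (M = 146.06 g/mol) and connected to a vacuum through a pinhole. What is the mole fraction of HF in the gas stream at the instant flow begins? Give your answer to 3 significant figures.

0.459

Effusion rate of each component ∝ n_i/√M_i (partial pressure × 1/√M).
So x_HF in the escaping gas = (n_HF/√M_HF) / Σ(n_i/√M_i)
= (1.11/√20.01) / (1.11/√20.01 + 3.53/√146.06) = 0.2481/(0.2481 + 0.2921) = 0.459.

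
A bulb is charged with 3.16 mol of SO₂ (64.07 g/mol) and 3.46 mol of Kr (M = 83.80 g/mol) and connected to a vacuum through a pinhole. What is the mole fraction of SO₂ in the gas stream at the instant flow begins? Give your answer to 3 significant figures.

0.511

Each component's effusion rate ∝ (its partial pressure)·(1/√M) ∝ n_i/√M_i.
Mole fraction of SO₂ in the effusate = (n_SO₂/√M_SO₂) / (n_SO₂/√M_SO₂ + n_Kr/√M_Kr)
= (3.16/√64.07) / (3.16/√64.07 + 3.46/√83.80) = 0.3948/(0.3948 + 0.3780) = 0.511.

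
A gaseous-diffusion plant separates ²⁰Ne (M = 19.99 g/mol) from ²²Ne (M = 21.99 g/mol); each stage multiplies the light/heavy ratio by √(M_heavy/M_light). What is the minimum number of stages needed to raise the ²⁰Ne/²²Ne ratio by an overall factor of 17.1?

60

Per stage α = (21.99/19.99)^(1/2) = 1.10005^0.5, giving ln α = 0.04768.
Need α^N ≥ 17.1 ⇒ N ≥ ln(17.1) / ln α = 2.839 / 0.04768 = 59.55.
Minimum whole number of stages: N = 60.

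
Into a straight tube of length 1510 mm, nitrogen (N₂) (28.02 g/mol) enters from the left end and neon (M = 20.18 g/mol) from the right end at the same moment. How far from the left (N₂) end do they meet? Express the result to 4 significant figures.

693.2 mm

In equal time, each gas travels a distance ∝ its rate ∝ 1/√M, so d_N₂/d_Ne = √(M_Ne/M_N₂) = √(20.18/28.02) = 0.8486.
With d_N₂ + d_Ne = 1510 mm, d_Ne = 1510/(1 + 0.8486) = 816.8 mm.
d_N₂ = 1510 − 816.8 = 693.2 mm.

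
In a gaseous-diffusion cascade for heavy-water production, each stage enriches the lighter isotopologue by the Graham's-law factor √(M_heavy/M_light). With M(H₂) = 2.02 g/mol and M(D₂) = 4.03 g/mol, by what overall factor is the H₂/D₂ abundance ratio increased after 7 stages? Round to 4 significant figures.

11.22

Each stage multiplies the ratio by α = √(4.03/2.02), so after 7 stages the overall factor is α^7 = (4.03/2.02)^(7/2).
= 1.99505^(7/2) = 11.22.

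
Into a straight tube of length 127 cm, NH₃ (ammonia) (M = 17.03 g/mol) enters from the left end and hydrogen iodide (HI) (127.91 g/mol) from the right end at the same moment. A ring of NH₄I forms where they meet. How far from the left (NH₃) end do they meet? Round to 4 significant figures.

The fronts meet when d_NH₃ + d_HI = L with d_NH₃/d_HI = √(M_HI/M_NH₃) (Graham's law). Here √(M_HI/M_NH₃) = √(127.91/17.03) = 2.741.
With d_NH₃ + d_HI = 127 cm, d_HI = 127/(1 + 2.741) = 33.95 cm.
d_NH₃ = 127 − 33.95 = 93.05 cm.

93.05 cm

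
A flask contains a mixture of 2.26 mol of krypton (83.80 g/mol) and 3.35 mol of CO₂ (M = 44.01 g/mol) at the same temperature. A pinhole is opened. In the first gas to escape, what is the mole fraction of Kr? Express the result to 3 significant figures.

Rate_i ∝ x_i/√M_i (Graham's law weighted by mole fraction), so the effusate composition follows n_i/√M_i.
Mole fraction of Kr in the effusate = (n_Kr/√M_Kr) / (n_Kr/√M_Kr + n_CO₂/√M_CO₂)
= (2.26/√83.80) / (2.26/√83.80 + 3.35/√44.01) = 0.2469/(0.2469 + 0.5050) = 0.328.

0.328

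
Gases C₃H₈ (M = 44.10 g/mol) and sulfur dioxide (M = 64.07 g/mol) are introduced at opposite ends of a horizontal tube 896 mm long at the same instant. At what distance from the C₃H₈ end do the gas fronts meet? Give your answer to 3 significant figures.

490 mm

In equal time, each gas travels a distance ∝ its rate ∝ 1/√M, so d_C₃H₈/d_SO₂ = √(M_SO₂/M_C₃H₈) = √(64.07/44.10) = 1.205.
With d_C₃H₈ + d_SO₂ = 896 mm, d_SO₂ = 896/(1 + 1.205) = 406.3 mm.
d_C₃H₈ = 896 − 406.3 = 490 mm.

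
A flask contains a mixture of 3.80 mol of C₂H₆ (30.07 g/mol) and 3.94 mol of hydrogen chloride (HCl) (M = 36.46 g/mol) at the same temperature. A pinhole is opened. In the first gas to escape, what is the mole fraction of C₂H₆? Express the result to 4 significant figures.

0.5150

Each component's effusion rate ∝ (its partial pressure)·(1/√M) ∝ n_i/√M_i.
So x_C₂H₆ in the escaping gas = (n_C₂H₆/√M_C₂H₆) / Σ(n_i/√M_i)
= (3.80/√30.07) / (3.80/√30.07 + 3.94/√36.46) = 0.6930/(0.6930 + 0.6525) = 0.5150.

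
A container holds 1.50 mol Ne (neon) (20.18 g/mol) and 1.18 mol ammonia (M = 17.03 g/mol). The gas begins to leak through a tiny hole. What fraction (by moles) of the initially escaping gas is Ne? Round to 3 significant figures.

0.539

Effusion rate of each component ∝ n_i/√M_i (partial pressure × 1/√M).
x_Ne(eff) = (n_Ne/√M_Ne) / (n_Ne/√M_Ne + n_NH₃/√M_NH₃)
= (1.50/√20.18) / (1.50/√20.18 + 1.18/√17.03) = 0.3339/(0.3339 + 0.2859) = 0.539.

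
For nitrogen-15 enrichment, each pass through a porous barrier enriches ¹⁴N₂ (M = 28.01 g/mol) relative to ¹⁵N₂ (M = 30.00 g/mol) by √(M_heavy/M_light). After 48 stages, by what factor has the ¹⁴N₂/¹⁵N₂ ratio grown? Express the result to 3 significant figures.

5.19

Each stage multiplies the ratio by α = √(30.00/28.01), so after 48 stages the overall factor is α^48 = (30.00/28.01)^(48/2).
= 1.07105^24 = 5.19.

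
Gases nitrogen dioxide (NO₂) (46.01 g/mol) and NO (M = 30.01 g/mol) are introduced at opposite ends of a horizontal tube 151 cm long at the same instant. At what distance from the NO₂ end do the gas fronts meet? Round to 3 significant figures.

67.5 cm

Distances travelled in equal time are proportional to diffusion rates, so d_NO₂/d_NO = √(M_NO/M_NO₂) = √(30.01/46.01) = 0.8076.
With d_NO₂ + d_NO = 151 cm, d_NO = 151/(1 + 0.8076) = 83.54 cm.
d_NO₂ = 151 − 83.54 = 67.5 cm.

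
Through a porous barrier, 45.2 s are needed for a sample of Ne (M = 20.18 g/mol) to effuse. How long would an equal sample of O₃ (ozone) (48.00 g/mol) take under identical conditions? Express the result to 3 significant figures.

69.7 s

Graham's law gives t_O₃/t_Ne = √(M_O₃/M_Ne) = √(48.00/20.18) = √2.379 = 1.542.
So the time for O₃ is 45.2 × 1.542 = 69.7 s.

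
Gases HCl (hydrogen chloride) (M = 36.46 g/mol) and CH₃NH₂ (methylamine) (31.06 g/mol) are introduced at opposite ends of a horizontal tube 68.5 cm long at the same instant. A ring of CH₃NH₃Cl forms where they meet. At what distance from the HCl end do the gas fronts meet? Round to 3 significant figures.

In equal time, each gas travels a distance ∝ its rate ∝ 1/√M, so d_HCl/d_CH₃NH₂ = √(M_CH₃NH₂/M_HCl) = √(31.06/36.46) = 0.9230.
With d_HCl + d_CH₃NH₂ = 68.5 cm, d_CH₃NH₂ = 68.5/(1 + 0.9230) = 35.62 cm.
d_HCl = 68.5 − 35.62 = 32.9 cm.

32.9 cm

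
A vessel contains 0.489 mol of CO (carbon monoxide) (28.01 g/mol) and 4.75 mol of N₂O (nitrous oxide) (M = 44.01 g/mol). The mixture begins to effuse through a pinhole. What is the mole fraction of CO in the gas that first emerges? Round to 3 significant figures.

Rate_i ∝ x_i/√M_i (Graham's law weighted by mole fraction), so the effusate composition follows n_i/√M_i.
So x_CO in the escaping gas = (n_CO/√M_CO) / Σ(n_i/√M_i)
= (0.489/√28.01) / (0.489/√28.01 + 4.75/√44.01) = 0.09240/(0.09240 + 0.7160) = 0.114.

0.114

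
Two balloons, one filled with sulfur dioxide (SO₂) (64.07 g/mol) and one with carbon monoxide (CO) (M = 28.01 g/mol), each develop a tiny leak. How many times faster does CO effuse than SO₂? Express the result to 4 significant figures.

1.512

Using Graham's law: rate_CO/rate_SO₂ = √(M_SO₂/M_CO) = √(64.07/28.01) = √2.287 = 1.512.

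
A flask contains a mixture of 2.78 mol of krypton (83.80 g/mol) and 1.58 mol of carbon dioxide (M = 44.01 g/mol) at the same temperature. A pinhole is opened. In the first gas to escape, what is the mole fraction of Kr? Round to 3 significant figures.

0.560

Each component's effusion rate ∝ (its partial pressure)·(1/√M) ∝ n_i/√M_i.
x_Kr(eff) = (n_Kr/√M_Kr) / (n_Kr/√M_Kr + n_CO₂/√M_CO₂)
= (2.78/√83.80) / (2.78/√83.80 + 1.58/√44.01) = 0.3037/(0.3037 + 0.2382) = 0.560.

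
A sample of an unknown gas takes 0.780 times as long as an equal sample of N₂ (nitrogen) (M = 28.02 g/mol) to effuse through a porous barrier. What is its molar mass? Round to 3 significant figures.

17.0 g/mol

From Graham's law, t_X/t_N₂ = √(M_X/M_N₂).
0.780 = √(M_X/28.02)
M_X = 28.02 × 0.780² = 28.02 × 0.6084 = 17.0 g/mol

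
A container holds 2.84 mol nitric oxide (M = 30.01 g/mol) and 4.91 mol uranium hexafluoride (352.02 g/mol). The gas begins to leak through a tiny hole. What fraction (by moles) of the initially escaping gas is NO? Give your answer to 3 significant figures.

The effusion rate of species i is ∝ p_i/√M_i ∝ n_i/√M_i.
Mole fraction of NO in the effusate = (n_NO/√M_NO) / (n_NO/√M_NO + n_UF₆/√M_UF₆)
= (2.84/√30.01) / (2.84/√30.01 + 4.91/√352.02) = 0.5184/(0.5184 + 0.2617) = 0.665.

0.665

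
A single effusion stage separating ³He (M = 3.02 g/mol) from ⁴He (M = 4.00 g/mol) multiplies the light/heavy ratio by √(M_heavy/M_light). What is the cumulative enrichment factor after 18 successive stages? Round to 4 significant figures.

Overall factor = α^18 with α = √(4.00/3.02), i.e. (4.00/3.02)^(18/2).
= 1.32450^9 = 12.55.

12.55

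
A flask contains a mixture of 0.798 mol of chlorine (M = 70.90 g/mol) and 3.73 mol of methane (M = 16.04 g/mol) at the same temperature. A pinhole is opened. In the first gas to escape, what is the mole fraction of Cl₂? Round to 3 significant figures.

0.0924

Rate_i ∝ x_i/√M_i (Graham's law weighted by mole fraction), so the effusate composition follows n_i/√M_i.
x_Cl₂(eff) = (n_Cl₂/√M_Cl₂) / (n_Cl₂/√M_Cl₂ + n_CH₄/√M_CH₄)
= (0.798/√70.90) / (0.798/√70.90 + 3.73/√16.04) = 0.09477/(0.09477 + 0.9313) = 0.0924.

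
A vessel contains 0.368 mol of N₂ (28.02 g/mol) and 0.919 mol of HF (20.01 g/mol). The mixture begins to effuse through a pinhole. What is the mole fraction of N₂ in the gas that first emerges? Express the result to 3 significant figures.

Each component's effusion rate ∝ (its partial pressure)·(1/√M) ∝ n_i/√M_i.
So x_N₂ in the escaping gas = (n_N₂/√M_N₂) / Σ(n_i/√M_i)
= (0.368/√28.02) / (0.368/√28.02 + 0.919/√20.01) = 0.06952/(0.06952 + 0.2054) = 0.253.

0.253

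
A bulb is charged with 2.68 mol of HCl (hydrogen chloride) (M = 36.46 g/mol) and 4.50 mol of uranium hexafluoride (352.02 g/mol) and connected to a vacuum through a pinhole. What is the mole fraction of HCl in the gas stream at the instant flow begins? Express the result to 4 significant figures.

0.6492

Effusion rate of each component ∝ n_i/√M_i (partial pressure × 1/√M).
So x_HCl in the escaping gas = (n_HCl/√M_HCl) / Σ(n_i/√M_i)
= (2.68/√36.46) / (2.68/√36.46 + 4.50/√352.02) = 0.4438/(0.4438 + 0.2398) = 0.6492.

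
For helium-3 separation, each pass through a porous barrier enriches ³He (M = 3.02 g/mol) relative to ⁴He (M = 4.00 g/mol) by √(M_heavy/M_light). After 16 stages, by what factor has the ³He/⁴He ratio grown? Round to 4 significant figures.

Overall factor = α^16 with α = √(4.00/3.02), i.e. (4.00/3.02)^(16/2).
= 1.32450^8 = 9.472.

9.472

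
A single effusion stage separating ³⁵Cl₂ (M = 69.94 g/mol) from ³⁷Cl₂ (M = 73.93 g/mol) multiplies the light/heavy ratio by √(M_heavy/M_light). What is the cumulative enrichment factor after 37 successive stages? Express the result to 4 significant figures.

Overall factor = α^37 with α = √(73.93/69.94), i.e. (73.93/69.94)^(37/2).
= 1.05705^(37/2) = 2.791.

2.791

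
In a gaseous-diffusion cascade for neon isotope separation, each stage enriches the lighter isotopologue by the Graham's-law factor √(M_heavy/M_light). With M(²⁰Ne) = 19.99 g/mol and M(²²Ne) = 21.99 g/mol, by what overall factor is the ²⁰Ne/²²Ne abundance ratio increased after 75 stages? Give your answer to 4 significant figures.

After 75 stages the ratio has grown by (√(21.99/19.99))^75 = (21.99/19.99)^(75/2).
= 1.10005^(75/2) = 35.72.

35.72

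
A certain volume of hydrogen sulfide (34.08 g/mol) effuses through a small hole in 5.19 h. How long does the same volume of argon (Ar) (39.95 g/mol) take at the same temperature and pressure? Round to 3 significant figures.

From Graham's law, t_Ar/t_H₂S = √(M_Ar/M_H₂S) = √(39.95/34.08) = √1.172 = 1.083.
So the time for Ar is 5.19 × 1.083 = 5.62 h.

5.62 h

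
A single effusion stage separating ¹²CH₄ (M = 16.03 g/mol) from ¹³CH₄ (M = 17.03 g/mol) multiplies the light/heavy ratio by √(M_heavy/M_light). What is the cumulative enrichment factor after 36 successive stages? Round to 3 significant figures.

2.97

The single-stage factor is √(M_heavy/M_light), so 36 stages give [√(17.03/16.03)]^36 = (17.03/16.03)^(36/2).
= 1.06238^18 = 2.97.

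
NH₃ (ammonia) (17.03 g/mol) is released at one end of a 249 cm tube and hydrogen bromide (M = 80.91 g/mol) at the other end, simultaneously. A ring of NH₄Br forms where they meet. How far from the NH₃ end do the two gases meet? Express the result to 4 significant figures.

The fronts meet when d_NH₃ + d_HBr = L with d_NH₃/d_HBr = √(M_HBr/M_NH₃) (Graham's law). Here √(M_HBr/M_NH₃) = √(80.91/17.03) = 2.180.
With d_NH₃ + d_HBr = 249 cm, d_HBr = 249/(1 + 2.180) = 78.31 cm.
d_NH₃ = 249 − 78.31 = 170.7 cm.

170.7 cm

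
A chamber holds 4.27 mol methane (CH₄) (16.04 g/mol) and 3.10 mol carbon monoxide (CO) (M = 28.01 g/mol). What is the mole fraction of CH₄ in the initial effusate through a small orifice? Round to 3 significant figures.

Effusion rate of each component ∝ n_i/√M_i (partial pressure × 1/√M).
So x_CH₄ in the escaping gas = (n_CH₄/√M_CH₄) / Σ(n_i/√M_i)
= (4.27/√16.04) / (4.27/√16.04 + 3.10/√28.01) = 1.066/(1.066 + 0.5857) = 0.645.

0.645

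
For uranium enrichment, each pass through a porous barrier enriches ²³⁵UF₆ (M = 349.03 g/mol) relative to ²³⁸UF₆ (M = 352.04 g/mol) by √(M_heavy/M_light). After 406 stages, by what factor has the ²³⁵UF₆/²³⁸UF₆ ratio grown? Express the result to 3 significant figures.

Overall factor = α^406 with α = √(352.04/349.03), i.e. (352.04/349.03)^(406/2).
= 1.00862^203 = 5.72.

5.72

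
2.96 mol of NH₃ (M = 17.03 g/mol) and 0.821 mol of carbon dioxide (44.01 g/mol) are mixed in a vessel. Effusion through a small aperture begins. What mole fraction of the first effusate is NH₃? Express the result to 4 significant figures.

Rate_i ∝ x_i/√M_i (Graham's law weighted by mole fraction), so the effusate composition follows n_i/√M_i.
Mole fraction of NH₃ in the effusate = (n_NH₃/√M_NH₃) / (n_NH₃/√M_NH₃ + n_CO₂/√M_CO₂)
= (2.96/√17.03) / (2.96/√17.03 + 0.821/√44.01) = 0.7173/(0.7173 + 0.1238) = 0.8529.

0.8529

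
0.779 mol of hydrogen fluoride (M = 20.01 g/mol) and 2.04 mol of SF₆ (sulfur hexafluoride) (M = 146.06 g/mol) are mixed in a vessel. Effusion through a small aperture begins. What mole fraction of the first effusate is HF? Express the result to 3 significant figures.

0.508

Each component's effusion rate ∝ (its partial pressure)·(1/√M) ∝ n_i/√M_i.
So x_HF in the escaping gas = (n_HF/√M_HF) / Σ(n_i/√M_i)
= (0.779/√20.01) / (0.779/√20.01 + 2.04/√146.06) = 0.1741/(0.1741 + 0.1688) = 0.508.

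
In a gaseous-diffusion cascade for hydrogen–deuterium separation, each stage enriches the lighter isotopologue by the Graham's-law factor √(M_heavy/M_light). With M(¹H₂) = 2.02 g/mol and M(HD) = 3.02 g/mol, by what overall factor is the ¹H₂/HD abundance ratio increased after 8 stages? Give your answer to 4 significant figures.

4.996

Each stage multiplies the ratio by α = √(3.02/2.02), so after 8 stages the overall factor is α^8 = (3.02/2.02)^(8/2).
= 1.49505^4 = 4.996.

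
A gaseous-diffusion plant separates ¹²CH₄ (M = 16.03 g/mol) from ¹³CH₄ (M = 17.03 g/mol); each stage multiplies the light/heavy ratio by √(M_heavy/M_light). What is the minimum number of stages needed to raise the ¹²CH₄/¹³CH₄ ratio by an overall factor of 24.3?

106

With α = √(17.03/16.03) per stage, ln α = ½ ln(1.06238) = 0.03026.
Need α^N ≥ 24.3 ⇒ N ≥ ln(24.3) / ln α = 3.190 / 0.03026 = 105.44.
Minimum whole number of stages: N = 106.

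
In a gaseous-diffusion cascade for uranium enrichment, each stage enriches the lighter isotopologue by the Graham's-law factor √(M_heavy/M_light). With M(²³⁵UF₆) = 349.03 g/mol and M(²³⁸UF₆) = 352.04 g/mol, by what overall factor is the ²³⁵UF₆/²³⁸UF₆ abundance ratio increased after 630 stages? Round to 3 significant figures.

15.0

Overall factor = α^630 with α = √(352.04/349.03), i.e. (352.04/349.03)^(630/2).
= 1.00862^315 = 15.0.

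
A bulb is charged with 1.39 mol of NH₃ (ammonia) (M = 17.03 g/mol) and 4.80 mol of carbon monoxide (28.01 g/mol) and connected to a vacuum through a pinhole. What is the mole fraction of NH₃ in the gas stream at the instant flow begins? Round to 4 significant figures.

Rate_i ∝ x_i/√M_i (Graham's law weighted by mole fraction), so the effusate composition follows n_i/√M_i.
x_NH₃(eff) = (n_NH₃/√M_NH₃) / (n_NH₃/√M_NH₃ + n_CO/√M_CO)
= (1.39/√17.03) / (1.39/√17.03 + 4.80/√28.01) = 0.3368/(0.3368 + 0.9070) = 0.2708.

0.2708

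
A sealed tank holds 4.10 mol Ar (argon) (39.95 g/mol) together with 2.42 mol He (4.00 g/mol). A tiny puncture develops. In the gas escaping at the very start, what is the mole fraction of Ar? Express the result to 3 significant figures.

0.349

Each component's effusion rate ∝ (its partial pressure)·(1/√M) ∝ n_i/√M_i.
x_Ar(eff) = (n_Ar/√M_Ar) / (n_Ar/√M_Ar + n_He/√M_He)
= (4.10/√39.95) / (4.10/√39.95 + 2.42/√4.00) = 0.6487/(0.6487 + 1.210) = 0.349.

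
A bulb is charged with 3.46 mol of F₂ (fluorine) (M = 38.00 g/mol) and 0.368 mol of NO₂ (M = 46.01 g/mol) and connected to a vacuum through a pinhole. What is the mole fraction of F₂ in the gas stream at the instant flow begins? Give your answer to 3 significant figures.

The effusion rate of species i is ∝ p_i/√M_i ∝ n_i/√M_i.
So x_F₂ in the escaping gas = (n_F₂/√M_F₂) / Σ(n_i/√M_i)
= (3.46/√38.00) / (3.46/√38.00 + 0.368/√46.01) = 0.5613/(0.5613 + 0.05425) = 0.912.

0.912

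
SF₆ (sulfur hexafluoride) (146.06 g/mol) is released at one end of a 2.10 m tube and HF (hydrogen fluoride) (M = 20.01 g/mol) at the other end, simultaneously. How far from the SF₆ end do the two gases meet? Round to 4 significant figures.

Graham's law gives d_SF₆/d_HF = rate_SF₆/rate_HF = √(M_HF/M_SF₆) = √(20.01/146.06) = 0.3701.
With d_SF₆ + d_HF = 2.10 m, d_HF = 2.10/(1 + 0.3701) = 1.533 m.
d_SF₆ = 2.10 − 1.533 = 0.5673 m.

0.5673 m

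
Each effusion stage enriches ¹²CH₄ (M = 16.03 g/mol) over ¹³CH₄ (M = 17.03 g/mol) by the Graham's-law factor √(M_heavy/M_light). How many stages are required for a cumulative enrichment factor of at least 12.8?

85

Single-stage factor α = √(17.03/16.03), so ln α = ½ ln(1.06238) = 0.03026.
Need α^N ≥ 12.8 ⇒ N ≥ ln(12.8) / ln α = 2.549 / 0.03026 = 84.26.
Minimum whole number of stages: N = 85.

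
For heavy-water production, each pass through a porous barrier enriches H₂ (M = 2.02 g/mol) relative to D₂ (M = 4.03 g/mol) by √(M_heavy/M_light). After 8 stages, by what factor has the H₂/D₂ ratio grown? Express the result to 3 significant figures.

15.8

Each stage multiplies the ratio by α = √(4.03/2.02), so after 8 stages the overall factor is α^8 = (4.03/2.02)^(8/2).
= 1.99505^4 = 15.8.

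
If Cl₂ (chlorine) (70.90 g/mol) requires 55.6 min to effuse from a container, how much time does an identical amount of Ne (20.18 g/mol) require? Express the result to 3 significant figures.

29.7 min

Using Graham's law: t_Ne/t_Cl₂ = √(M_Ne/M_Cl₂) = √(20.18/70.90) = √0.2846 = 0.5335.
So the time for Ne is 55.6 × 0.5335 = 29.7 min.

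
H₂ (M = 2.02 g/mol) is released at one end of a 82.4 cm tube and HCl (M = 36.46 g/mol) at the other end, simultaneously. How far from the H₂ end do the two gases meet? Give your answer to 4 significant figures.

In equal time, each gas travels a distance ∝ its rate ∝ 1/√M, so d_H₂/d_HCl = √(M_HCl/M_H₂) = √(36.46/2.02) = 4.248.
With d_H₂ + d_HCl = 82.4 cm, d_HCl = 82.4/(1 + 4.248) = 15.70 cm.
d_H₂ = 82.4 − 15.70 = 66.70 cm.

66.70 cm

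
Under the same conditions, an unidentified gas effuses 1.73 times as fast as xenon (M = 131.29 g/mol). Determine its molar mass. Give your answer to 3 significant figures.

From Graham's law, rate_X/rate_Xe = √(M_Xe/M_X).
1.73 = √(131.29/M_X)
M_X = 131.29 / 1.73² = 131.29 / 2.993 = 43.9 g/mol

43.9 g/mol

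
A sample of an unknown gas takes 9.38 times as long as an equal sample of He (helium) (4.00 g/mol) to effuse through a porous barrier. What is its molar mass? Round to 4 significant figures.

351.9 g/mol

Using Graham's law: t_X/t_He = √(M_X/M_He).
9.38 = √(M_X/4.00)
M_X = 4.00 × 9.38² = 4.00 × 87.98 = 351.9 g/mol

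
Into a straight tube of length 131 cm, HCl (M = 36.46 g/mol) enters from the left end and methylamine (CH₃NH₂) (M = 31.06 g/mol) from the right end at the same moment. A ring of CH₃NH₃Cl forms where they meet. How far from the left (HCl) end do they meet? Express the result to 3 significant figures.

62.9 cm

The fronts meet when d_HCl + d_CH₃NH₂ = L with d_HCl/d_CH₃NH₂ = √(M_CH₃NH₂/M_HCl) (Graham's law). Here √(M_CH₃NH₂/M_HCl) = √(31.06/36.46) = 0.9230.
With d_HCl + d_CH₃NH₂ = 131 cm, d_CH₃NH₂ = 131/(1 + 0.9230) = 68.12 cm.
d_HCl = 131 − 68.12 = 62.9 cm.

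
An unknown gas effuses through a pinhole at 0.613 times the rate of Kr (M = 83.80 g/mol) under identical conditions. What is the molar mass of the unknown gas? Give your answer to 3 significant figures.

Graham's law gives rate_X/rate_Kr = √(M_Kr/M_X).
0.613 = √(83.80/M_X)
M_X = 83.80 / 0.613² = 83.80 / 0.3758 = 223 g/mol

223 g/mol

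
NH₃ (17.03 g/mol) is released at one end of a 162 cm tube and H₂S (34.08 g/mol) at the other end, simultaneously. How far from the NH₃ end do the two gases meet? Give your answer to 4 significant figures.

94.91 cm

Distances travelled in equal time are proportional to diffusion rates, so d_NH₃/d_H₂S = √(M_H₂S/M_NH₃) = √(34.08/17.03) = 1.415.
With d_NH₃ + d_H₂S = 162 cm, d_H₂S = 162/(1 + 1.415) = 67.09 cm.
d_NH₃ = 162 − 67.09 = 94.91 cm.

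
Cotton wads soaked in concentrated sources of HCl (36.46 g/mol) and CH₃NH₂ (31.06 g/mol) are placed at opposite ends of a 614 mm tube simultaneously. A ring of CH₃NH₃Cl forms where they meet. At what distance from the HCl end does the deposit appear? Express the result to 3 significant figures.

295 mm

The fronts meet when d_HCl + d_CH₃NH₂ = L with d_HCl/d_CH₃NH₂ = √(M_CH₃NH₂/M_HCl) (Graham's law). Here √(M_CH₃NH₂/M_HCl) = √(31.06/36.46) = 0.9230.
With d_HCl + d_CH₃NH₂ = 614 mm, d_CH₃NH₂ = 614/(1 + 0.9230) = 319.3 mm.
d_HCl = 614 − 319.3 = 295 mm.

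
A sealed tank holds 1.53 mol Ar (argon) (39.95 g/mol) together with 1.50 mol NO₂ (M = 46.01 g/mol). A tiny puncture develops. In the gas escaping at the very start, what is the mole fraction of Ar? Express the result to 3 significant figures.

The effusion rate of species i is ∝ p_i/√M_i ∝ n_i/√M_i.
Mole fraction of Ar in the effusate = (n_Ar/√M_Ar) / (n_Ar/√M_Ar + n_NO₂/√M_NO₂)
= (1.53/√39.95) / (1.53/√39.95 + 1.50/√46.01) = 0.2421/(0.2421 + 0.2211) = 0.523.

0.523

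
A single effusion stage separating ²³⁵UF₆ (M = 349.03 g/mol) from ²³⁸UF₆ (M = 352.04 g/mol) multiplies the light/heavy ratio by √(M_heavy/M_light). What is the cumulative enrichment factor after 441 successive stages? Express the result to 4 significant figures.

6.642

After 441 stages the ratio has grown by (√(352.04/349.03))^441 = (352.04/349.03)^(441/2).
= 1.00862^(441/2) = 6.642.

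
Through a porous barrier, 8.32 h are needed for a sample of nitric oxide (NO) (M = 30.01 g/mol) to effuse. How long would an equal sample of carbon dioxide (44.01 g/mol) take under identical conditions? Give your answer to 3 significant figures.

From Graham's law, t_CO₂/t_NO = √(M_CO₂/M_NO) = √(44.01/30.01) = √1.467 = 1.211.
So the time for CO₂ is 8.32 × 1.211 = 10.1 h.

10.1 h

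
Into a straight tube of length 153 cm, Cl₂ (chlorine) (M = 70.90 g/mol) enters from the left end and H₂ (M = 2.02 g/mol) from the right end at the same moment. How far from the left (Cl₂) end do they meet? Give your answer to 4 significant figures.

In equal time, each gas travels a distance ∝ its rate ∝ 1/√M, so d_Cl₂/d_H₂ = √(M_H₂/M_Cl₂) = √(2.02/70.90) = 0.1688.
With d_Cl₂ + d_H₂ = 153 cm, d_H₂ = 153/(1 + 0.1688) = 130.9 cm.
d_Cl₂ = 153 − 130.9 = 22.10 cm.

22.10 cm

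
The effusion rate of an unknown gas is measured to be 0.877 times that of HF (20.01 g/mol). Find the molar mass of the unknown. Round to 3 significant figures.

26.0 g/mol

Graham's law gives rate_X/rate_HF = √(M_HF/M_X).
0.877 = √(20.01/M_X)
M_X = 20.01 / 0.877² = 20.01 / 0.7691 = 26.0 g/mol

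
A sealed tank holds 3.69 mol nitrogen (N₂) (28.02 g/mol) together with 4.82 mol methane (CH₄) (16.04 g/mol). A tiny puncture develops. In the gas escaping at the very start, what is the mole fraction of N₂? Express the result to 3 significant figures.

Rate_i ∝ x_i/√M_i (Graham's law weighted by mole fraction), so the effusate composition follows n_i/√M_i.
x_N₂(eff) = (n_N₂/√M_N₂) / (n_N₂/√M_N₂ + n_CH₄/√M_CH₄)
= (3.69/√28.02) / (3.69/√28.02 + 4.82/√16.04) = 0.6971/(0.6971 + 1.203) = 0.367.

0.367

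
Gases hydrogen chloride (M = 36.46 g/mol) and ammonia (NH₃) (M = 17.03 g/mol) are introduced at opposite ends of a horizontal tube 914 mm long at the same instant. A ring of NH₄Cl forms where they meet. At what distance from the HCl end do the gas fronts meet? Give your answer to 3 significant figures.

371 mm

Graham's law gives d_HCl/d_NH₃ = rate_HCl/rate_NH₃ = √(M_NH₃/M_HCl) = √(17.03/36.46) = 0.6834.
With d_HCl + d_NH₃ = 914 mm, d_NH₃ = 914/(1 + 0.6834) = 542.9 mm.
d_HCl = 914 − 542.9 = 371 mm.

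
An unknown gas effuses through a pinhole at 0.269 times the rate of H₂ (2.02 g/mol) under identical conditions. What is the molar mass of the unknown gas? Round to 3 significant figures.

27.9 g/mol

From Graham's law, rate_X/rate_H₂ = √(M_H₂/M_X).
0.269 = √(2.02/M_X)
M_X = 2.02 / 0.269² = 2.02 / 0.07236 = 27.9 g/mol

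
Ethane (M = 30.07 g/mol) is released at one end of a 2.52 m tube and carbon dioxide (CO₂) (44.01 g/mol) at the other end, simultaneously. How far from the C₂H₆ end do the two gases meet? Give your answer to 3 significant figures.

The fronts meet when d_C₂H₆ + d_CO₂ = L with d_C₂H₆/d_CO₂ = √(M_CO₂/M_C₂H₆) (Graham's law). Here √(M_CO₂/M_C₂H₆) = √(44.01/30.07) = 1.210.
With d_C₂H₆ + d_CO₂ = 2.52 m, d_CO₂ = 2.52/(1 + 1.210) = 1.140 m.
d_C₂H₆ = 2.52 − 1.140 = 1.38 m.

1.38 m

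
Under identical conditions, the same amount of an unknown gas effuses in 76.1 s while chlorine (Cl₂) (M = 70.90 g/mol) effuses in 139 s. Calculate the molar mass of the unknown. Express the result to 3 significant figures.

By Graham's law, t_X/t_Cl₂ = √(M_X/M_Cl₂).
76.1/139 = 0.5475 = √(M_X/70.90)
M_X = 70.90 × 0.5475² = 70.90 × 0.2997 = 21.3 g/mol

21.3 g/mol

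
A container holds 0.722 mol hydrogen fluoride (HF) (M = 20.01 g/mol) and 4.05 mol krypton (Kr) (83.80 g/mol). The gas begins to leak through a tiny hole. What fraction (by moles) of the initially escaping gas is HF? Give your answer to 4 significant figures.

The effusion rate of species i is ∝ p_i/√M_i ∝ n_i/√M_i.
Mole fraction of HF in the effusate = (n_HF/√M_HF) / (n_HF/√M_HF + n_Kr/√M_Kr)
= (0.722/√20.01) / (0.722/√20.01 + 4.05/√83.80) = 0.1614/(0.1614 + 0.4424) = 0.2673.

0.2673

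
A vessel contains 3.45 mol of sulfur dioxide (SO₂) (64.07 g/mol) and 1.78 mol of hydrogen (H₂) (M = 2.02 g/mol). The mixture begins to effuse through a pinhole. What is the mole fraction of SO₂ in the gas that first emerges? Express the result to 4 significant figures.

The effusion rate of species i is ∝ p_i/√M_i ∝ n_i/√M_i.
Mole fraction of SO₂ in the effusate = (n_SO₂/√M_SO₂) / (n_SO₂/√M_SO₂ + n_H₂/√M_H₂)
= (3.45/√64.07) / (3.45/√64.07 + 1.78/√2.02) = 0.4310/(0.4310 + 1.252) = 0.2560.

0.2560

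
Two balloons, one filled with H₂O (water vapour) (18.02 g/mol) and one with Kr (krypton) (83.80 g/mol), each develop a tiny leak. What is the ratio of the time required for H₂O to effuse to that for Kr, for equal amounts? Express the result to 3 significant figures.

From Graham's law, t_H₂O/t_Kr = √(M_H₂O/M_Kr) = √(18.02/83.80) = √0.2150 = 0.464.

0.464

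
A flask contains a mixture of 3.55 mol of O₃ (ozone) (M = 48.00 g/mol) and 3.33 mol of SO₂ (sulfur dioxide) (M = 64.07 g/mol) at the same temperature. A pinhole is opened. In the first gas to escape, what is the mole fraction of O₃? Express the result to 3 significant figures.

Each component's effusion rate ∝ (its partial pressure)·(1/√M) ∝ n_i/√M_i.
So x_O₃ in the escaping gas = (n_O₃/√M_O₃) / Σ(n_i/√M_i)
= (3.55/√48.00) / (3.55/√48.00 + 3.33/√64.07) = 0.5124/(0.5124 + 0.4160) = 0.552.

0.552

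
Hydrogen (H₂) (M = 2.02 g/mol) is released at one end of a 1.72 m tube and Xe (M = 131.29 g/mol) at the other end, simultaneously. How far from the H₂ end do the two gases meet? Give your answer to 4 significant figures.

Graham's law gives d_H₂/d_Xe = rate_H₂/rate_Xe = √(M_Xe/M_H₂) = √(131.29/2.02) = 8.062.
With d_H₂ + d_Xe = 1.72 m, d_Xe = 1.72/(1 + 8.062) = 0.1898 m.
d_H₂ = 1.72 − 0.1898 = 1.530 m.

1.530 m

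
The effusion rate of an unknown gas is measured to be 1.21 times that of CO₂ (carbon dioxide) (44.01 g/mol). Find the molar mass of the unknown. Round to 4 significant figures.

30.06 g/mol

Since effusion rate ∝ 1/√M, rate_X/rate_CO₂ = √(M_CO₂/M_X).
1.21 = √(44.01/M_X)
M_X = 44.01 / 1.21² = 44.01 / 1.464 = 30.06 g/mol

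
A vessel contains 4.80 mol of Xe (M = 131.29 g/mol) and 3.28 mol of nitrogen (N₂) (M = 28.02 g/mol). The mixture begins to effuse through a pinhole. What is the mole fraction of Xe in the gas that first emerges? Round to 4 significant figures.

Effusion rate of each component ∝ n_i/√M_i (partial pressure × 1/√M).
Mole fraction of Xe in the effusate = (n_Xe/√M_Xe) / (n_Xe/√M_Xe + n_N₂/√M_N₂)
= (4.80/√131.29) / (4.80/√131.29 + 3.28/√28.02) = 0.4189/(0.4189 + 0.6196) = 0.4034.

0.4034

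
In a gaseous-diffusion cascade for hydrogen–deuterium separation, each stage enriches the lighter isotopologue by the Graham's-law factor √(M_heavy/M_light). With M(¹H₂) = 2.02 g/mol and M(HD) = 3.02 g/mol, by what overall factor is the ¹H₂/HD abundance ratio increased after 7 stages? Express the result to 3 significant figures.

The single-stage factor is √(M_heavy/M_light), so 7 stages give [√(3.02/2.02)]^7 = (3.02/2.02)^(7/2).
= 1.49505^(7/2) = 4.09.

4.09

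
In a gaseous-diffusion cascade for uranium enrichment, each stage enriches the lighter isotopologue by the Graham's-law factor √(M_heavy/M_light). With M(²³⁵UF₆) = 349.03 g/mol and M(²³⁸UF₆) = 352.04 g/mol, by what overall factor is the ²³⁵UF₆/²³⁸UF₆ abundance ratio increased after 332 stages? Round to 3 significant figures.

4.16

The single-stage factor is √(M_heavy/M_light), so 332 stages give [√(352.04/349.03)]^332 = (352.04/349.03)^(332/2).
= 1.00862^166 = 4.16.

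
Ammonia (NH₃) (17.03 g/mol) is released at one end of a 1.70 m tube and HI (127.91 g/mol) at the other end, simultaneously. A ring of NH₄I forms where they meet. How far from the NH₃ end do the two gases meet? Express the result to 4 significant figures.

1.246 m

In equal time, each gas travels a distance ∝ its rate ∝ 1/√M, so d_NH₃/d_HI = √(M_HI/M_NH₃) = √(127.91/17.03) = 2.741.
With d_NH₃ + d_HI = 1.70 m, d_HI = 1.70/(1 + 2.741) = 0.4545 m.
d_NH₃ = 1.70 − 0.4545 = 1.246 m.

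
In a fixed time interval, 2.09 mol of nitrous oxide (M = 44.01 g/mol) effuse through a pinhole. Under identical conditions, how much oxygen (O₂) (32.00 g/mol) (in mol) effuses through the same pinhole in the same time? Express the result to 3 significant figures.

Graham's law gives rate_O₂/rate_N₂O = √(M_N₂O/M_O₂) = √(44.01/32.00) = √1.375 = 1.173.
So the amount for O₂ is 2.09 × 1.173 = 2.45 mol.

2.45 mol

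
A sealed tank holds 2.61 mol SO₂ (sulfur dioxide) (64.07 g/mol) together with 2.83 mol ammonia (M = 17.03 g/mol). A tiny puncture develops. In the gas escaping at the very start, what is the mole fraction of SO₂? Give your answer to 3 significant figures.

Effusion rate of each component ∝ n_i/√M_i (partial pressure × 1/√M).
Mole fraction of SO₂ in the effusate = (n_SO₂/√M_SO₂) / (n_SO₂/√M_SO₂ + n_NH₃/√M_NH₃)
= (2.61/√64.07) / (2.61/√64.07 + 2.83/√17.03) = 0.3261/(0.3261 + 0.6858) = 0.322.

0.322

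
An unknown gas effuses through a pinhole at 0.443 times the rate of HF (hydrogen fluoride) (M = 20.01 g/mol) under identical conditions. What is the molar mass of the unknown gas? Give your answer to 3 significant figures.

102 g/mol

From Graham's law, rate_X/rate_HF = √(M_HF/M_X).
0.443 = √(20.01/M_X)
M_X = 20.01 / 0.443² = 20.01 / 0.1962 = 102 g/mol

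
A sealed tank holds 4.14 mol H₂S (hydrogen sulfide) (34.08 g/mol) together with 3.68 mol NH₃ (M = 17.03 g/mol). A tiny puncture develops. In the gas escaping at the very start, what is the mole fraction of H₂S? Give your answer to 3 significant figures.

0.443

The effusion rate of species i is ∝ p_i/√M_i ∝ n_i/√M_i.
So x_H₂S in the escaping gas = (n_H₂S/√M_H₂S) / Σ(n_i/√M_i)
= (4.14/√34.08) / (4.14/√34.08 + 3.68/√17.03) = 0.7092/(0.7092 + 0.8917) = 0.443.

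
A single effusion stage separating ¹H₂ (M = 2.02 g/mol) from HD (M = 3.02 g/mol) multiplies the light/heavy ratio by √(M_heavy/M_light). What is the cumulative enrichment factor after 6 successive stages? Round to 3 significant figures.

3.34

Each stage multiplies the ratio by α = √(3.02/2.02), so after 6 stages the overall factor is α^6 = (3.02/2.02)^(6/2).
= 1.49505^3 = 3.34.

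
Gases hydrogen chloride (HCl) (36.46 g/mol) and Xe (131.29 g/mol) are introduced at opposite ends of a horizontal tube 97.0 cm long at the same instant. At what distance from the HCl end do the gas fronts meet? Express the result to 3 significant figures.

63.5 cm

In equal time, each gas travels a distance ∝ its rate ∝ 1/√M, so d_HCl/d_Xe = √(M_Xe/M_HCl) = √(131.29/36.46) = 1.898.
With d_HCl + d_Xe = 97.0 cm, d_Xe = 97.0/(1 + 1.898) = 33.48 cm.
d_HCl = 97.0 − 33.48 = 63.5 cm.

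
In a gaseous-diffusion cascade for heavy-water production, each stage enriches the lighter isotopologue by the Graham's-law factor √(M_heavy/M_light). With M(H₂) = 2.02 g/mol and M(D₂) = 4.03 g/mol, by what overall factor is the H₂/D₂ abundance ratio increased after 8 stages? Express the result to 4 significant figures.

Overall factor = α^8 with α = √(4.03/2.02), i.e. (4.03/2.02)^(8/2).
= 1.99505^4 = 15.84.

15.84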